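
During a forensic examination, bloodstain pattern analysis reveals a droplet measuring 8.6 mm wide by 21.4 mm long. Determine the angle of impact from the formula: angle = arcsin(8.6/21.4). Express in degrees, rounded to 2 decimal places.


Blood spatter impact angle calculation:
width / length = 8.6 / 21.4 = 0.401869
angle = arcsin(0.401869)
angle = 23.70 degrees

23.70


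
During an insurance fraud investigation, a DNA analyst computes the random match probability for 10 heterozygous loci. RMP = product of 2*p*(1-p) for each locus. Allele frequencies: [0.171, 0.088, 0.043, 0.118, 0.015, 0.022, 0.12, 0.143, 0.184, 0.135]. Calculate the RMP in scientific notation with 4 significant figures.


Computing RMP for 10 loci:
Locus 1: 2 * 0.171 * 0.829 = 0.283518
Locus 2: 2 * 0.088 * 0.912 = 0.160512
Locus 3: 2 * 0.043 * 0.957 = 0.082302
Locus 4: 2 * 0.118 * 0.882 = 0.208152
Locus 5: 2 * 0.015 * 0.985 = 0.02955
Locus 6: 2 * 0.022 * 0.978 = 0.043032
Locus 7: 2 * 0.12 * 0.88 = 0.2112
Locus 8: 2 * 0.143 * 0.857 = 0.245102
Locus 9: 2 * 0.184 * 0.816 = 0.300288
Locus 10: 2 * 0.135 * 0.865 = 0.23355
RMP = 3.599e-09

3.599e-09


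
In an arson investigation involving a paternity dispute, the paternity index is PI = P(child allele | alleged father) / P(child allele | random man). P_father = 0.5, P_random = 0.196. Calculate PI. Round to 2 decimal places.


Paternity Index calculation:
PI = P(allele|father) / P(allele|random)
PI = 0.5 / 0.196
PI = 2.55

2.55


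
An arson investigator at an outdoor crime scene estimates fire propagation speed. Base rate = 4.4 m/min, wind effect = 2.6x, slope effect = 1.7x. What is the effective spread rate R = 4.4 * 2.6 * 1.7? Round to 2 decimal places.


Fire spread rate calculation:
R = R0 * wind_factor * slope_factor
= 4.4 * 2.6 * 1.7
= 11.44 * 1.7
= 19.45 m/min

19.45


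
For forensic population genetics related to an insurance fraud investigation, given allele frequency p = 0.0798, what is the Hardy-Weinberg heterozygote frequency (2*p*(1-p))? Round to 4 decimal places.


Hardy-Weinberg heterozygote frequency:
q = 1 - p = 1 - 0.0798 = 0.9202
2pq = 2 * 0.0798 * 0.9202 = 0.1469

0.1469


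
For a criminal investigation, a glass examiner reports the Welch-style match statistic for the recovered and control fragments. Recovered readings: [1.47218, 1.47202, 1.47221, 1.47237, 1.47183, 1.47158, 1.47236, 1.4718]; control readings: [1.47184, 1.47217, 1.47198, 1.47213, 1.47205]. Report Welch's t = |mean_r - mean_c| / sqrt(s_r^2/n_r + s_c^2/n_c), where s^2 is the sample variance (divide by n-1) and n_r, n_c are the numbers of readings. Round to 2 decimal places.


Welch's t-criterion for glass RI comparison:
Recovered mean = sum / n_r = 11.77635 / 8 = 1.4720438
Control mean = sum / n_c = 7.36017 / 5 = 1.472034
Recovered sample variance s_r^2 = 8.19125e-08
Control sample variance s_c^2 = 1.713e-08
Welch SE (unpooled) = sqrt(s_r^2/n_r + s_c^2/n_c) = sqrt(1.02391e-08 + 3.426e-09) = sqrt(1.36651e-08) = 0.000116898
|mean_r - mean_c| = 9.75e-06
t = 9.75e-06 / 0.000116898 = 0.08

0.08


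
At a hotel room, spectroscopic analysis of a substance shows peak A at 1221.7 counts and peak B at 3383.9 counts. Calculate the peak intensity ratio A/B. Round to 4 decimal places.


Spectral peak ratio:
Peak A = 1221.7 counts
Peak B = 3383.9 counts
Ratio = 1221.7 / 3383.9 = 0.3610

0.3610


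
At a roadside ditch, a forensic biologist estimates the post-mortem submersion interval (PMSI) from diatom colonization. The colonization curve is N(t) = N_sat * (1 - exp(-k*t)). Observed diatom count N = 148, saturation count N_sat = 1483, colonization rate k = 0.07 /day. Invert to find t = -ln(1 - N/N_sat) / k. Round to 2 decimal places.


PMSI from diatom colonization curve:
N / N_sat = 148 / 1483 = 0.099798
1 - N/N_sat = 0.900202
ln(1 - N/N_sat) = -0.105136
t = -ln(1 - N/N_sat) / k = -(-0.105136) / 0.07 = 1.50 days

1.50


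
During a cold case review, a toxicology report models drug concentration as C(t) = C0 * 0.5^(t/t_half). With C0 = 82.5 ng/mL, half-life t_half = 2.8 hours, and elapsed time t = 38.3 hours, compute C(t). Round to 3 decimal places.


Drug concentration decay:
Number of half-lives = t / t_half = 38.3 / 2.8 = 13.678571
Decay factor = 0.5^13.678571 = 0.00007627
C(t) = 82.5 * 0.00007627 = 0.006 ng/mL

0.006


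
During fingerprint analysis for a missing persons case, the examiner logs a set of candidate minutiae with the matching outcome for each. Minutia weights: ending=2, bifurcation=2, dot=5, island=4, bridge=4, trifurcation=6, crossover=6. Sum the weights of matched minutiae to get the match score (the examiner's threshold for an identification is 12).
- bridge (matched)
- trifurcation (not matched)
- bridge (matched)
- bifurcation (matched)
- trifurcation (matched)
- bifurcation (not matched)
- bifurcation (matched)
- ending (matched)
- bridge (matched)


Weighted minutiae match score:
  bridge: matched, +4 (running total 4)
  trifurcation: not matched, +0
  bridge: matched, +4 (running total 8)
  bifurcation: matched, +2 (running total 10)
  trifurcation: matched, +6 (running total 16)
  bifurcation: not matched, +0
  bifurcation: matched, +2 (running total 18)
  ending: matched, +2 (running total 20)
  bridge: matched, +4 (running total 24)
Total score = 24
Threshold = 12; verdict = identification

24


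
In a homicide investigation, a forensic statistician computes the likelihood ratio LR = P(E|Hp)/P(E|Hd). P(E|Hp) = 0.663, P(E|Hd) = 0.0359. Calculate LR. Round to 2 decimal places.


Likelihood ratio calculation:
LR = P(E|Hp) / P(E|Hd)
LR = 0.663 / 0.0359
LR = 18.47

18.47


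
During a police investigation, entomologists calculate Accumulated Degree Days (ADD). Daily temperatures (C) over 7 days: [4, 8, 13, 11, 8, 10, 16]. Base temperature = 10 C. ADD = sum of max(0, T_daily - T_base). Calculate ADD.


Computing ADD day by day:
Day 1: max(0, 4 - 10) = 0
Day 2: max(0, 8 - 10) = 0
Day 3: max(0, 13 - 10) = 3
Day 4: max(0, 11 - 10) = 1
Day 5: max(0, 8 - 10) = 0
Day 6: max(0, 10 - 10) = 0
Day 7: max(0, 16 - 10) = 6
Total ADD = 10

10


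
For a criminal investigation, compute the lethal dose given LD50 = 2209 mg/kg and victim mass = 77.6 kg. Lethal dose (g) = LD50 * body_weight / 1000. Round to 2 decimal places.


Lethal dose calculation:
Lethal dose = LD50 * body_weight / 1000
= 2209 * 77.6 / 1000
= 171418.4 / 1000
= 171.42 g

171.42


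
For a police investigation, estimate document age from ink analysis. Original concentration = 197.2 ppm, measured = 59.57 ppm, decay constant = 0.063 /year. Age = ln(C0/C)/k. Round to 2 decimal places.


Document age estimation:
C0/C = 197.2 / 59.57 = 3.310391
ln(C0/C) = 1.197066
t = 1.197066 / 0.063 = 19.00 years

19.00


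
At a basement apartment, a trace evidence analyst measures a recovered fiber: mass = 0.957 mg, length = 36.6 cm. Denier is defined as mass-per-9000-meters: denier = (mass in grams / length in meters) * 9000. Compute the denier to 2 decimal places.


Denier calculation:
Mass in grams = 0.957 mg / 1000 = 0.000957 g
Length in meters = 36.6 cm / 100 = 0.366 m
Linear density = mass / length = 0.000957 / 0.366 = 0.00261475 g/m
Denier = (g/m) * 9000 = 0.00261475 * 9000 = 23.53

23.53


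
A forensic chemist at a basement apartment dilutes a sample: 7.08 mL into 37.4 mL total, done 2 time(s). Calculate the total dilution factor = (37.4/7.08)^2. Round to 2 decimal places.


Dilution factor calculation:
Single dilution = V_total / V_sample = 37.4 / 7.08 ≈ 5.282486
Number of dilutions = 2
Total DF = (37.4 / 7.08)^2 (full precision, rounded at the end) = 27.90

27.90


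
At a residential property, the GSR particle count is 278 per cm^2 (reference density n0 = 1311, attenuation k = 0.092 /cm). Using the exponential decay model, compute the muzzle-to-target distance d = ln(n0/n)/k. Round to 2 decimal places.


GSR distance calculation:
n0/n = 1311 / 278 = 4.715827
ln(n0/n) = 1.550924
d = 1.550924 / 0.092 = 16.86 cm

16.86


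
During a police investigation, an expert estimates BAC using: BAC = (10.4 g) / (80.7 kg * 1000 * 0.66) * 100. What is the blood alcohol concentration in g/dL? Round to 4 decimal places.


Applying the Widmark formula:
BAC = (dose_g / (body_wt * 1000 * r)) * 100
Denominator = 80.7 * 1000 * 0.66 = 53262
BAC = (10.4 / 53262) * 100
BAC = 0.0195 g/dL

0.0195


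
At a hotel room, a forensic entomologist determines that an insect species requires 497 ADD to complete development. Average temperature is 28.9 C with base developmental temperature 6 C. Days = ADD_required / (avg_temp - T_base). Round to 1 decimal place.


Insect development time:
Effective temperature = avg_temp - T_base = 28.9 - 6 = 22.9 C
Days = ADD / effective_temp = 497 / 22.9 = 21.7 days

21.7


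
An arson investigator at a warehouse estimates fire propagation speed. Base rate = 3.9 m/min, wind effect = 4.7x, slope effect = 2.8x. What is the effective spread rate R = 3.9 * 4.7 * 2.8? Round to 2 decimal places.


Fire spread rate calculation:
R = R0 * wind_factor * slope_factor
= 3.9 * 4.7 * 2.8
= 18.33 * 2.8
= 51.32 m/min

51.32


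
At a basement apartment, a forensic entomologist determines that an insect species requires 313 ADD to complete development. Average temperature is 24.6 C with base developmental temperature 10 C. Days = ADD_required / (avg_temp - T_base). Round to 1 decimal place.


Insect development time:
Effective temperature = avg_temp - T_base = 24.6 - 10 = 14.6 C
Days = ADD / effective_temp = 313 / 14.6 = 21.4 days

21.4


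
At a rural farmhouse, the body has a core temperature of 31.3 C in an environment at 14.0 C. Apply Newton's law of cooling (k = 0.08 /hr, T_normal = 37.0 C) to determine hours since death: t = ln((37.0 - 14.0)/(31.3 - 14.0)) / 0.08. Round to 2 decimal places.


Using Newton's law of cooling:
t = ln((T_normal - T_ambient) / (T_body - T_ambient)) / k
T_normal - T_ambient = 23.0
T_body - T_ambient = 17.3
Ratio = 1.32948
ln(ratio) = 0.284788
t = 0.284788 / 0.08 = 3.56 hours

3.56


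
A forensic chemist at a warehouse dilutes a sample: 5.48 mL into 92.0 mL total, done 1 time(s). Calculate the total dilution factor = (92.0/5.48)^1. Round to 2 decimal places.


Dilution factor calculation:
Single dilution = V_total / V_sample = 92.0 / 5.48 ≈ 16.788321
Number of dilutions = 1
Total DF = (92.0 / 5.48)^1 (full precision, rounded at the end) = 16.79

16.79


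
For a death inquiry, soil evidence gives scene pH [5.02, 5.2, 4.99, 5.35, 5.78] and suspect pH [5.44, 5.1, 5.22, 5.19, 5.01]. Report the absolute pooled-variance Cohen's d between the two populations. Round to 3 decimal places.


Pooled-variance Cohen's d for soil pH comparison:
Scene mean = 26.34 / 5 = 5.268
Suspect mean = 25.96 / 5 = 5.192
Scene sample variance s_s^2 = 0.10307
Suspect sample variance s_c^2 = 0.02597
Pooled variance = ((n_s-1)*s_s^2 + (n_c-1)*s_c^2) / (n_s + n_c - 2) = 0.06452
Pooled SD = sqrt(0.06452) = 0.254008
Mean difference = 0.076
|d| = |0.076| / 0.254008 = 0.299

0.299


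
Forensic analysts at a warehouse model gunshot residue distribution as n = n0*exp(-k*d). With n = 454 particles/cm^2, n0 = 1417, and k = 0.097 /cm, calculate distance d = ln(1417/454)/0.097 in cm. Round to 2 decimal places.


GSR distance calculation:
n0/n = 1417 / 454 = 3.121145
ln(n0/n) = 1.1382
d = 1.1382 / 0.097 = 11.73 cm

11.73


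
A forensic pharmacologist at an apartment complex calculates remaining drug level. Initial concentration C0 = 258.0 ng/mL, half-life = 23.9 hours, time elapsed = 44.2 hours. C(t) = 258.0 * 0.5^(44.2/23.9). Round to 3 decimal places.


Drug concentration decay:
Number of half-lives = t / t_half = 44.2 / 23.9 = 1.849372
Decay factor = 0.5^1.849372 = 0.27751314
C(t) = 258.0 * 0.27751314 = 71.598 ng/mL

71.598


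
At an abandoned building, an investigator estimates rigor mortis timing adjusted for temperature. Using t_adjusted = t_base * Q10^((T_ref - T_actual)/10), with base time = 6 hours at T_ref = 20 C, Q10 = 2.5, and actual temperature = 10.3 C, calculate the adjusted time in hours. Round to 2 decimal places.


Rigor mortis time adjustment:
Exponent = (T_ref - T_actual) / 10 = (20 - 10.3) / 10 = 0.97
Q10 factor = 2.5^0.97 = 2.43221
t_adjusted = 6 * 2.43221 = 14.59 hours

14.59


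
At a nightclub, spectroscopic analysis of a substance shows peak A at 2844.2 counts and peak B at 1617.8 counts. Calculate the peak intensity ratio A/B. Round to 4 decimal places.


Spectral peak ratio:
Peak A = 2844.2 counts
Peak B = 1617.8 counts
Ratio = 2844.2 / 1617.8 = 1.7581

1.7581


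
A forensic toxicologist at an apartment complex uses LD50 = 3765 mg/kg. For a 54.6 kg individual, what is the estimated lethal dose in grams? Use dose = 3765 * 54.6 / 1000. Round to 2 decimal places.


Lethal dose calculation:
Lethal dose = LD50 * body_weight / 1000
= 3765 * 54.6 / 1000
= 205569 / 1000
= 205.57 g

205.57


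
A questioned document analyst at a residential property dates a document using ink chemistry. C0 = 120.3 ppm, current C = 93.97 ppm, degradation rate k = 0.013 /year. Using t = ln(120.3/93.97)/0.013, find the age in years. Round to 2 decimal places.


Document age estimation:
C0/C = 120.3 / 93.97 = 1.280196
ln(C0/C) = 0.247013
t = 0.247013 / 0.013 = 19.00 years

19.00


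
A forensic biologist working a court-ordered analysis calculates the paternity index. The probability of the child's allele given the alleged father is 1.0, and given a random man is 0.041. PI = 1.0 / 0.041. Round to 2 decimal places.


Paternity Index calculation:
PI = P(allele|father) / P(allele|random)
PI = 1.0 / 0.041
PI = 24.39

24.39


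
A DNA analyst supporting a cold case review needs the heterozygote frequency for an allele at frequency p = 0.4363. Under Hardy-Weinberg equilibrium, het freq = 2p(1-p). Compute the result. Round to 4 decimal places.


Hardy-Weinberg heterozygote frequency:
q = 1 - p = 1 - 0.4363 = 0.5637
2pq = 2 * 0.4363 * 0.5637 = 0.4919

0.4919


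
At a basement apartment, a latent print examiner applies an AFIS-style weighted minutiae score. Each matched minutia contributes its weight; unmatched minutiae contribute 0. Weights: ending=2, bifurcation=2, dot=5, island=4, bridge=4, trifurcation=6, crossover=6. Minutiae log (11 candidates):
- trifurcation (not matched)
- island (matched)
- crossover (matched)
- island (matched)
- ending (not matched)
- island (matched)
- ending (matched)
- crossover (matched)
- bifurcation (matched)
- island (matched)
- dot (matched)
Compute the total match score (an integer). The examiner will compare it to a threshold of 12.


Weighted minutiae match score:
  trifurcation: not matched, +0
  island: matched, +4 (running total 4)
  crossover: matched, +6 (running total 10)
  island: matched, +4 (running total 14)
  ending: not matched, +0
  island: matched, +4 (running total 18)
  ending: matched, +2 (running total 20)
  crossover: matched, +6 (running total 26)
  bifurcation: matched, +2 (running total 28)
  island: matched, +4 (running total 32)
  dot: matched, +5 (running total 37)
Total score = 37
Threshold = 12; verdict = identification

37


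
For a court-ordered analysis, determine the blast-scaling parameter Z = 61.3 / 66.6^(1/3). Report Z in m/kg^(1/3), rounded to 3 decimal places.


Scaled distance calculation:
W^(1/3) = 66.6^(1/3) = 4.053449
Z = R / W^(1/3) = 61.3 / 4.053449
Z = 15.123 m/kg^(1/3)

15.123


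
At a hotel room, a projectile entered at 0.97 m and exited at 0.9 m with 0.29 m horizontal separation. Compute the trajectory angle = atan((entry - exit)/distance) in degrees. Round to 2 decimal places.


Bullet trajectory angle:
Height difference = 0.97 - 0.9 = 0.07 m
angle = atan(0.07 / 0.29)
angle = atan(0.241379)
angle = 13.57 degrees

13.57


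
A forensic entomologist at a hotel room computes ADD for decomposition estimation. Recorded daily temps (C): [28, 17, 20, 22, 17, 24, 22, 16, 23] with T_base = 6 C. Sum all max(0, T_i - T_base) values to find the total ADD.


Computing ADD day by day:
Day 1: max(0, 28 - 6) = 22
Day 2: max(0, 17 - 6) = 11
Day 3: max(0, 20 - 6) = 14
Day 4: max(0, 22 - 6) = 16
Day 5: max(0, 17 - 6) = 11
Day 6: max(0, 24 - 6) = 18
Day 7: max(0, 22 - 6) = 16
Day 8: max(0, 16 - 6) = 10
Day 9: max(0, 23 - 6) = 17
Total ADD = 135

135


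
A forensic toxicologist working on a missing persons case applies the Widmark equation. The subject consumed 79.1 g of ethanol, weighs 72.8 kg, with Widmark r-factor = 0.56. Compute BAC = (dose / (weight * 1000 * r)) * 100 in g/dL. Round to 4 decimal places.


Applying the Widmark formula:
BAC = (dose_g / (body_wt * 1000 * r)) * 100
Denominator = 72.8 * 1000 * 0.56 = 40768
BAC = (79.1 / 40768) * 100
BAC = 0.1940 g/dL

0.1940


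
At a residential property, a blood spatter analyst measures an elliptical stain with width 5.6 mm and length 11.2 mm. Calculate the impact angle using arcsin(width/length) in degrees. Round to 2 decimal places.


Blood spatter impact angle calculation:
width / length = 5.6 / 11.2 = 0.5
angle = arcsin(0.5)
angle = 30.00 degrees

30.00


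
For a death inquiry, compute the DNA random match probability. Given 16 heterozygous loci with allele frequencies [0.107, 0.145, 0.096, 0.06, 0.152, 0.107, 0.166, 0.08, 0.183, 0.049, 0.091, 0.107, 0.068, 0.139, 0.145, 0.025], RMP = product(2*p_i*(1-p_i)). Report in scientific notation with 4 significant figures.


Computing RMP for 16 loci:
Locus 1: 2 * 0.107 * 0.893 = 0.191102
Locus 2: 2 * 0.145 * 0.855 = 0.24795
Locus 3: 2 * 0.096 * 0.904 = 0.173568
Locus 4: 2 * 0.06 * 0.94 = 0.1128
Locus 5: 2 * 0.152 * 0.848 = 0.257792
Locus 6: 2 * 0.107 * 0.893 = 0.191102
Locus 7: 2 * 0.166 * 0.834 = 0.276888
Locus 8: 2 * 0.08 * 0.92 = 0.1472
Locus 9: 2 * 0.183 * 0.817 = 0.299022
Locus 10: 2 * 0.049 * 0.951 = 0.093198
Locus 11: 2 * 0.091 * 0.909 = 0.165438
Locus 12: 2 * 0.107 * 0.893 = 0.191102
Locus 13: 2 * 0.068 * 0.932 = 0.126752
Locus 14: 2 * 0.139 * 0.861 = 0.239358
Locus 15: 2 * 0.145 * 0.855 = 0.24795
Locus 16: 2 * 0.025 * 0.975 = 0.04875
RMP = 6.019e-13

6.019e-13


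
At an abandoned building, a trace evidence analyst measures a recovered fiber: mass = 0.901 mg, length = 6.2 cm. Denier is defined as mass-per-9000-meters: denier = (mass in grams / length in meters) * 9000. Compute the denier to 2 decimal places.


Denier calculation:
Mass in grams = 0.901 mg / 1000 = 0.000901 g
Length in meters = 6.2 cm / 100 = 0.062 m
Linear density = mass / length = 0.000901 / 0.062 = 0.01453226 g/m
Denier = (g/m) * 9000 = 0.01453226 * 9000 = 130.79

130.79


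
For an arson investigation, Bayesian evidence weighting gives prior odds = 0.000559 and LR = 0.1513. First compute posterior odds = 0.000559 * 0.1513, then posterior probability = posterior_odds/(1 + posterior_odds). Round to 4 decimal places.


Bayesian evidence evaluation:
Posterior odds = prior_odds * LR = 0.000559 * 0.1513 = 0.0000845767
Posterior probability = posterior_odds / (1 + posterior_odds)
= 0.0000845767 / (1 + 0.0000845767)
= 0.0000845767 / 1.0000845767
= 0.0001

0.0001


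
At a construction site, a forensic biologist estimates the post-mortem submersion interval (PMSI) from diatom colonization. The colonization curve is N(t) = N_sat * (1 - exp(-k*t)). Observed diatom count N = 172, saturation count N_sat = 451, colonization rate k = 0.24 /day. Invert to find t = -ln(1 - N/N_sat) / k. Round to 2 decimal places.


PMSI from diatom colonization curve:
N / N_sat = 172 / 451 = 0.381375
1 - N/N_sat = 0.618625
ln(1 - N/N_sat) = -0.480256
t = -ln(1 - N/N_sat) / k = -(-0.480256) / 0.24 = 2.00 days

2.00


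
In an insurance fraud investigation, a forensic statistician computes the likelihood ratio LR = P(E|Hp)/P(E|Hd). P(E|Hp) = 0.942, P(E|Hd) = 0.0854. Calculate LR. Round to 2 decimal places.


Likelihood ratio calculation:
LR = P(E|Hp) / P(E|Hd)
LR = 0.942 / 0.0854
LR = 11.03

11.03


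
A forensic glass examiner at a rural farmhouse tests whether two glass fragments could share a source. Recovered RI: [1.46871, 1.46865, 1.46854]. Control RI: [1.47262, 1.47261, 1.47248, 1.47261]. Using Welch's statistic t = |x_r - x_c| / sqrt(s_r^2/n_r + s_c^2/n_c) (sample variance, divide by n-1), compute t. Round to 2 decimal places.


Welch's t-criterion for glass RI comparison:
Recovered mean = sum / n_r = 4.4059 / 3 = 1.4686333
Control mean = sum / n_c = 5.89032 / 4 = 1.47258
Recovered sample variance s_r^2 = 7.43333e-09
Control sample variance s_c^2 = 4.46667e-09
Welch SE (unpooled) = sqrt(s_r^2/n_r + s_c^2/n_c) = sqrt(2.47778e-09 + 1.11667e-09) = sqrt(3.59445e-09) = 5.99537e-05
|mean_r - mean_c| = 0.00394667
t = 0.00394667 / 5.99537e-05 = 65.83

65.83


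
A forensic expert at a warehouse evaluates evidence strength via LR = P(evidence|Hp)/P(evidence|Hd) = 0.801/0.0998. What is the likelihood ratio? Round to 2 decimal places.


Likelihood ratio calculation:
LR = P(E|Hp) / P(E|Hd)
LR = 0.801 / 0.0998
LR = 8.03

8.03


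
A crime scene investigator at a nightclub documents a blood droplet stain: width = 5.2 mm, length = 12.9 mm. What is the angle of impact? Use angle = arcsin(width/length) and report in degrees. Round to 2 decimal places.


Blood spatter impact angle calculation:
width / length = 5.2 / 12.9 = 0.403101
angle = arcsin(0.403101)
angle = 23.77 degrees

23.77


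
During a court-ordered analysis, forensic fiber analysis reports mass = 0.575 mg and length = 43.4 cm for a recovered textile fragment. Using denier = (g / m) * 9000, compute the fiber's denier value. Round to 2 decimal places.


Denier calculation:
Mass in grams = 0.575 mg / 1000 = 0.000575 g
Length in meters = 43.4 cm / 100 = 0.434 m
Linear density = mass / length = 0.000575 / 0.434 = 0.00132488 g/m
Denier = (g/m) * 9000 = 0.00132488 * 9000 = 11.92

11.92


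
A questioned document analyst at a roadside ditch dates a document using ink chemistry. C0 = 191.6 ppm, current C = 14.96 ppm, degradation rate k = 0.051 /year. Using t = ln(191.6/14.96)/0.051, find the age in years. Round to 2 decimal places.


Document age estimation:
C0/C = 191.6 / 14.96 = 12.807487
ln(C0/C) = 2.55003
t = 2.55003 / 0.051 = 50.00 years

50.00


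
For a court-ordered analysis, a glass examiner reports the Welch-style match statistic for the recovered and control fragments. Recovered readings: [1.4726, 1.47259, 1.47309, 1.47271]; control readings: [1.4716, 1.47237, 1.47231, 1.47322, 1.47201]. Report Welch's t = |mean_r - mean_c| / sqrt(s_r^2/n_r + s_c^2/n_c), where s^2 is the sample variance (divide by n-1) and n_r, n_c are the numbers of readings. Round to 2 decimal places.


Welch's t-criterion for glass RI comparison:
Recovered mean = sum / n_r = 5.89099 / 4 = 1.4727475
Control mean = sum / n_c = 7.36151 / 5 = 1.472302
Recovered sample variance s_r^2 = 5.50917e-08
Control sample variance s_c^2 = 3.5637e-07
Welch SE (unpooled) = sqrt(s_r^2/n_r + s_c^2/n_c) = sqrt(1.37729e-08 + 7.1274e-08) = sqrt(8.50469e-08) = 0.000291628
|mean_r - mean_c| = 0.0004455
t = 0.0004455 / 0.000291628 = 1.53

1.53


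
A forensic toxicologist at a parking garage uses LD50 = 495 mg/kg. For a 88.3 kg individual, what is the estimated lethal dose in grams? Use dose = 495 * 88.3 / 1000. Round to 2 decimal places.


Lethal dose calculation:
Lethal dose = LD50 * body_weight / 1000
= 495 * 88.3 / 1000
= 43708.5 / 1000
= 43.71 g

43.71


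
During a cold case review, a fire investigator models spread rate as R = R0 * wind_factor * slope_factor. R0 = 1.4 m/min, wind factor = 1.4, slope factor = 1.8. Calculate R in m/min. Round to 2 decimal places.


Fire spread rate calculation:
R = R0 * wind_factor * slope_factor
= 1.4 * 1.4 * 1.8
= 1.96 * 1.8
= 3.53 m/min

3.53


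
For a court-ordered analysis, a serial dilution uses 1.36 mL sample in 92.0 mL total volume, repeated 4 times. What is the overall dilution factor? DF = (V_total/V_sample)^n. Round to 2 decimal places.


Dilution factor calculation:
Single dilution = V_total / V_sample = 92.0 / 1.36 ≈ 67.647059
Number of dilutions = 4
Total DF = (92.0 / 1.36)^4 (full precision, rounded at the end) = 20940916.06

20940916.06


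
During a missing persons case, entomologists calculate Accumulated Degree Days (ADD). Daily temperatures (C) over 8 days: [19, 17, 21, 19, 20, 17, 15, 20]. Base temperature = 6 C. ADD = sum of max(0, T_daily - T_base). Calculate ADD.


Computing ADD day by day:
Day 1: max(0, 19 - 6) = 13
Day 2: max(0, 17 - 6) = 11
Day 3: max(0, 21 - 6) = 15
Day 4: max(0, 19 - 6) = 13
Day 5: max(0, 20 - 6) = 14
Day 6: max(0, 17 - 6) = 11
Day 7: max(0, 15 - 6) = 9
Day 8: max(0, 20 - 6) = 14
Total ADD = 100

100


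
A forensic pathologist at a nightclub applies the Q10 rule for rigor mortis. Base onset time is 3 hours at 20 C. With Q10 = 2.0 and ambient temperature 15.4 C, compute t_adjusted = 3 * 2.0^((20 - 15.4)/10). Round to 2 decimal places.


Rigor mortis time adjustment:
Exponent = (T_ref - T_actual) / 10 = (20 - 15.4) / 10 = 0.46
Q10 factor = 2.0^0.46 = 1.37554
t_adjusted = 3 * 1.37554 = 4.13 hours

4.13


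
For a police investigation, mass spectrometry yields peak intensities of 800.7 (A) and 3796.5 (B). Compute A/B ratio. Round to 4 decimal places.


Spectral peak ratio:
Peak A = 800.7 counts
Peak B = 3796.5 counts
Ratio = 800.7 / 3796.5 = 0.2109

0.2109


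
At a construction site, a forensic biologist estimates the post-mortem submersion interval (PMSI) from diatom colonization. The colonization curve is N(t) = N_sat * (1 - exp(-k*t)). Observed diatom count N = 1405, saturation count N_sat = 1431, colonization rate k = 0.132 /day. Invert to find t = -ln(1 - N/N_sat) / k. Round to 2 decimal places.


PMSI from diatom colonization curve:
N / N_sat = 1405 / 1431 = 0.981831
1 - N/N_sat = 0.018169
ln(1 - N/N_sat) = -4.008038
t = -ln(1 - N/N_sat) / k = -(-4.008038) / 0.132 = 30.36 days

30.36


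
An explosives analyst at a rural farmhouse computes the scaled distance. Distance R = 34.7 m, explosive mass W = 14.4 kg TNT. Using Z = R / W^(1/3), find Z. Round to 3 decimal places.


Scaled distance calculation:
W^(1/3) = 14.4^(1/3) = 2.432881
Z = R / W^(1/3) = 34.7 / 2.432881
Z = 14.263 m/kg^(1/3)

14.263


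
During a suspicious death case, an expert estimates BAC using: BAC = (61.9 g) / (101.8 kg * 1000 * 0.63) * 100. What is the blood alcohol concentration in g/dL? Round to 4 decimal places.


Applying the Widmark formula:
BAC = (dose_g / (body_wt * 1000 * r)) * 100
Denominator = 101.8 * 1000 * 0.63 = 64134
BAC = (61.9 / 64134) * 100
BAC = 0.0965 g/dL

0.0965


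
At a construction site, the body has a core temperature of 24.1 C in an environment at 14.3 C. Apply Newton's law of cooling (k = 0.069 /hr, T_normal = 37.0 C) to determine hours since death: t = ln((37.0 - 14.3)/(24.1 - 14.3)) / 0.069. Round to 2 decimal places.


Using Newton's law of cooling:
t = ln((T_normal - T_ambient) / (T_body - T_ambient)) / k
T_normal - T_ambient = 22.7
T_body - T_ambient = 9.8
Ratio = 2.316327
ln(ratio) = 0.839983
t = 0.839983 / 0.069 = 12.17 hours

12.17


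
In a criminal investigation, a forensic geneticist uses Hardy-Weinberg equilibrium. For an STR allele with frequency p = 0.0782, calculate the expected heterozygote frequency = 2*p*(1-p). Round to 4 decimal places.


Hardy-Weinberg heterozygote frequency:
q = 1 - p = 1 - 0.0782 = 0.9218
2pq = 2 * 0.0782 * 0.9218 = 0.1442

0.1442


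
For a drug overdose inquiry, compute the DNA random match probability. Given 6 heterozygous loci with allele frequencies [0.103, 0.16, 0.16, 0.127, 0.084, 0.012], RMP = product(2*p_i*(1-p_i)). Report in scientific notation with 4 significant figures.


Computing RMP for 6 loci:
Locus 1: 2 * 0.103 * 0.897 = 0.184782
Locus 2: 2 * 0.16 * 0.84 = 0.2688
Locus 3: 2 * 0.16 * 0.84 = 0.2688
Locus 4: 2 * 0.127 * 0.873 = 0.221742
Locus 5: 2 * 0.084 * 0.916 = 0.153888
Locus 6: 2 * 0.012 * 0.988 = 0.023712
RMP = 1.080e-05

1.080e-05


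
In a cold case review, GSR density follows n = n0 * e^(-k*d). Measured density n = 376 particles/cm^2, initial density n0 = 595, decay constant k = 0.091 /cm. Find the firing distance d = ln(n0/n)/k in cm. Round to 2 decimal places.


GSR distance calculation:
n0/n = 595 / 376 = 1.582447
ln(n0/n) = 0.458972
d = 0.458972 / 0.091 = 5.04 cm

5.04


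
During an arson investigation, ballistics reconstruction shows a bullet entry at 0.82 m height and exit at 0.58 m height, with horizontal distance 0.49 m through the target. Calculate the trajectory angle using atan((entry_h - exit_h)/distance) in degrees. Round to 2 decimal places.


Bullet trajectory angle:
Height difference = 0.82 - 0.58 = 0.24 m
angle = atan(0.24 / 0.49)
angle = atan(0.489796)
angle = 26.10 degrees

26.10


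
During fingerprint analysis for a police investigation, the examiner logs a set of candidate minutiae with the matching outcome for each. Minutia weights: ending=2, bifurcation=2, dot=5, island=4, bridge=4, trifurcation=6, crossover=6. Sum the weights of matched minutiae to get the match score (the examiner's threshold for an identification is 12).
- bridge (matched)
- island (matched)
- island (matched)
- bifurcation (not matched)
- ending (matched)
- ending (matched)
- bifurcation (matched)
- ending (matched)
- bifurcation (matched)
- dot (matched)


Weighted minutiae match score:
  bridge: matched, +4 (running total 4)
  island: matched, +4 (running total 8)
  island: matched, +4 (running total 12)
  bifurcation: not matched, +0
  ending: matched, +2 (running total 14)
  ending: matched, +2 (running total 16)
  bifurcation: matched, +2 (running total 18)
  ending: matched, +2 (running total 20)
  bifurcation: matched, +2 (running total 22)
  dot: matched, +5 (running total 27)
Total score = 27
Threshold = 12; verdict = identification

27


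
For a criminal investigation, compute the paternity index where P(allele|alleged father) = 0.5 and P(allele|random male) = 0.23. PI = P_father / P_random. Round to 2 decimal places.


Paternity Index calculation:
PI = P(allele|father) / P(allele|random)
PI = 0.5 / 0.23
PI = 2.17

2.17


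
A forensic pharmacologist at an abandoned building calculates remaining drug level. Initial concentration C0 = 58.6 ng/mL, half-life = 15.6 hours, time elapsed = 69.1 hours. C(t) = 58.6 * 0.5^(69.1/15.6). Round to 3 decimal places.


Drug concentration decay:
Number of half-lives = t / t_half = 69.1 / 15.6 = 4.429487
Decay factor = 0.5^4.429487 = 0.04640786
C(t) = 58.6 * 0.04640786 = 2.720 ng/mL

2.720


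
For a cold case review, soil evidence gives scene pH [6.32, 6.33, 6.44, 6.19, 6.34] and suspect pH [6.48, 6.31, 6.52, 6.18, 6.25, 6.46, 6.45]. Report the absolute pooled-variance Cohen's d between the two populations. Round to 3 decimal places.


Pooled-variance Cohen's d for soil pH comparison:
Scene mean = 31.62 / 5 = 6.324
Suspect mean = 44.65 / 7 = 6.378571
Scene sample variance s_s^2 = 0.00793
Suspect sample variance s_c^2 = 0.017114
Pooled variance = ((n_s-1)*s_s^2 + (n_c-1)*s_c^2) / (n_s + n_c - 2) = 0.013441
Pooled SD = sqrt(0.013441) = 0.115935
Mean difference = -0.054571
|d| = |-0.054571| / 0.115935 = 0.471

0.471


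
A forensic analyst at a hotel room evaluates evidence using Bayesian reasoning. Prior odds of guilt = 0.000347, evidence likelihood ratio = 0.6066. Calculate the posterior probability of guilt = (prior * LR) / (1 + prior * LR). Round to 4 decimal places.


Bayesian evidence evaluation:
Posterior odds = prior_odds * LR = 0.000347 * 0.6066 = 0.0002104902
Posterior probability = posterior_odds / (1 + posterior_odds)
= 0.0002104902 / (1 + 0.0002104902)
= 0.0002104902 / 1.0002104902
= 0.0002

0.0002


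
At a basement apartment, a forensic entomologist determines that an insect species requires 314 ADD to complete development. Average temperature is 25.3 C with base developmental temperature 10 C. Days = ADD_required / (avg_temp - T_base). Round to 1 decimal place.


Insect development time:
Effective temperature = avg_temp - T_base = 25.3 - 10 = 15.3 C
Days = ADD / effective_temp = 314 / 15.3 = 20.5 days

20.5


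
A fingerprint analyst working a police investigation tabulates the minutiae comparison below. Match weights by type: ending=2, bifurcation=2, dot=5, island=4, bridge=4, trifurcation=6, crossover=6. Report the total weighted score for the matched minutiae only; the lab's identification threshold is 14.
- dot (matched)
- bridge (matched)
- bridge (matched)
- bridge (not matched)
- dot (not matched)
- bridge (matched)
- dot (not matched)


Weighted minutiae match score:
  dot: matched, +5 (running total 5)
  bridge: matched, +4 (running total 9)
  bridge: matched, +4 (running total 13)
  bridge: not matched, +0
  dot: not matched, +0
  bridge: matched, +4 (running total 17)
  dot: not matched, +0
Total score = 17
Threshold = 14; verdict = identification

17


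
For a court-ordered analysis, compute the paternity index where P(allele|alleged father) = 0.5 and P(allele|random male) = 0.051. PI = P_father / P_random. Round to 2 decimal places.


Paternity Index calculation:
PI = P(allele|father) / P(allele|random)
PI = 0.5 / 0.051
PI = 9.80

9.80


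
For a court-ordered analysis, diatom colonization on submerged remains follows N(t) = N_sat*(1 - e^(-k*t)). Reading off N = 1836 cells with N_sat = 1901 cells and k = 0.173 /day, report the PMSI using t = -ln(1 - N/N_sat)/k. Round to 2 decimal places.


PMSI from diatom colonization curve:
N / N_sat = 1836 / 1901 = 0.965807
1 - N/N_sat = 0.034193
ln(1 - N/N_sat) = -3.375734
t = -ln(1 - N/N_sat) / k = -(-3.375734) / 0.173 = 19.51 days

19.51


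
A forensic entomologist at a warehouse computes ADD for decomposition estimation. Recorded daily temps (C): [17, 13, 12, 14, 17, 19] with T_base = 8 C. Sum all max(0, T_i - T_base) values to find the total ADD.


Computing ADD day by day:
Day 1: max(0, 17 - 8) = 9
Day 2: max(0, 13 - 8) = 5
Day 3: max(0, 12 - 8) = 4
Day 4: max(0, 14 - 8) = 6
Day 5: max(0, 17 - 8) = 9
Day 6: max(0, 19 - 8) = 11
Total ADD = 44

44


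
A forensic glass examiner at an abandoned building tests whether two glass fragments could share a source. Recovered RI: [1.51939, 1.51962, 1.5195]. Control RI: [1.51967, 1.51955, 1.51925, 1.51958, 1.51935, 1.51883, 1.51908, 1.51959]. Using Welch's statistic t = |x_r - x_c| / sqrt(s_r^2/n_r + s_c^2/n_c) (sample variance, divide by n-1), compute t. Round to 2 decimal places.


Welch's t-criterion for glass RI comparison:
Recovered mean = sum / n_r = 4.55851 / 3 = 1.5195033
Control mean = sum / n_c = 12.1549 / 8 = 1.5193625
Recovered sample variance s_r^2 = 1.32333e-08
Control sample variance s_c^2 = 8.64214e-08
Welch SE (unpooled) = sqrt(s_r^2/n_r + s_c^2/n_c) = sqrt(4.41111e-09 + 1.08027e-08) = sqrt(1.52138e-08) = 0.000123344
|mean_r - mean_c| = 0.000140833
t = 0.000140833 / 0.000123344 = 1.14

1.14


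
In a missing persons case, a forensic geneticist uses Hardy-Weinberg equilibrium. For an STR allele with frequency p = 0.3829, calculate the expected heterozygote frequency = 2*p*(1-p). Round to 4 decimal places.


Hardy-Weinberg heterozygote frequency:
q = 1 - p = 1 - 0.3829 = 0.6171
2pq = 2 * 0.3829 * 0.6171 = 0.4726

0.4726


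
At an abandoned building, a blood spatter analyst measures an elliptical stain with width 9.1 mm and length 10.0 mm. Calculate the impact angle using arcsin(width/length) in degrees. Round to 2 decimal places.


Blood spatter impact angle calculation:
width / length = 9.1 / 10.0 = 0.91
angle = arcsin(0.91)
angle = 65.51 degrees

65.51


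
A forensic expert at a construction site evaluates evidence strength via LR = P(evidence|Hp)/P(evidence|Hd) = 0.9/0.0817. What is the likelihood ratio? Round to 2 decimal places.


Likelihood ratio calculation:
LR = P(E|Hp) / P(E|Hd)
LR = 0.9 / 0.0817
LR = 11.02

11.02


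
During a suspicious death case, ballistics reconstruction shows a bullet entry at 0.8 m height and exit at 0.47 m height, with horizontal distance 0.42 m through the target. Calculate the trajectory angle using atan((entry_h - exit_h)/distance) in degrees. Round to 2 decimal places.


Bullet trajectory angle:
Height difference = 0.8 - 0.47 = 0.33 m
angle = atan(0.33 / 0.42)
angle = atan(0.785714)
angle = 38.16 degrees

38.16


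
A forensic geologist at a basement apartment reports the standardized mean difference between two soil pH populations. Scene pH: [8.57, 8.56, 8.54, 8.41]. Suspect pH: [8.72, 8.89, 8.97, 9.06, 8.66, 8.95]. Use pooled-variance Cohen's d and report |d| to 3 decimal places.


Pooled-variance Cohen's d for soil pH comparison:
Scene mean = 34.08 / 4 = 8.52
Suspect mean = 53.25 / 6 = 8.875
Scene sample variance s_s^2 = 0.005533
Suspect sample variance s_c^2 = 0.02387
Pooled variance = ((n_s-1)*s_s^2 + (n_c-1)*s_c^2) / (n_s + n_c - 2) = 0.016994
Pooled SD = sqrt(0.016994) = 0.130361
Mean difference = -0.355
|d| = |-0.355| / 0.130361 = 2.723

2.723


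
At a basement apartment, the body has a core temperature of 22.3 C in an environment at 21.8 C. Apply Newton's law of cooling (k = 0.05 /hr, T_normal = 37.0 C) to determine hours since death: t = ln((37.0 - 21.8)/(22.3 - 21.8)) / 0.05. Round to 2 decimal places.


Using Newton's law of cooling:
t = ln((T_normal - T_ambient) / (T_body - T_ambient)) / k
T_normal - T_ambient = 15.2
T_body - T_ambient = 0.5
Ratio = 30.4
ln(ratio) = 3.414443
t = 3.414443 / 0.05 = 68.29 hours

68.29


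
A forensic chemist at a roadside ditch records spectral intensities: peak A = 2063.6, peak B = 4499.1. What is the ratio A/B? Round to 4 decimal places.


Spectral peak ratio:
Peak A = 2063.6 counts
Peak B = 4499.1 counts
Ratio = 2063.6 / 4499.1 = 0.4587

0.4587


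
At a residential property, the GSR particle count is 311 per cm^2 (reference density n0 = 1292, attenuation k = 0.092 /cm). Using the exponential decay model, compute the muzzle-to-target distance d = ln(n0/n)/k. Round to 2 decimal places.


GSR distance calculation:
n0/n = 1292 / 311 = 4.154341
ln(n0/n) = 1.424154
d = 1.424154 / 0.092 = 15.48 cm

15.48


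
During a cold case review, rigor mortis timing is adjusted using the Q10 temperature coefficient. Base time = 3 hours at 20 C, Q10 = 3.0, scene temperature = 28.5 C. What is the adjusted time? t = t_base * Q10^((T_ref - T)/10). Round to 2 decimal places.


Rigor mortis time adjustment:
Exponent = (T_ref - T_actual) / 10 = (20 - 28.5) / 10 = -0.85
Q10 factor = 3.0^-0.85 = 0.39305
t_adjusted = 3 * 0.39305 = 1.18 hours

1.18


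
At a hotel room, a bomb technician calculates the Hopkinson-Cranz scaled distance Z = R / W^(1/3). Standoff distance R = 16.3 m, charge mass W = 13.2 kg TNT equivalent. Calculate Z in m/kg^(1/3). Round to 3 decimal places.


Scaled distance calculation:
W^(1/3) = 13.2^(1/3) = 2.363332
Z = R / W^(1/3) = 16.3 / 2.363332
Z = 6.897 m/kg^(1/3)

6.897


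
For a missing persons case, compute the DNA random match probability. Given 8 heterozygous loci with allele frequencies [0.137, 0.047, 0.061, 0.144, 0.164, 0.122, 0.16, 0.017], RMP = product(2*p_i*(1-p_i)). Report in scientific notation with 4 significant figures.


Computing RMP for 8 loci:
Locus 1: 2 * 0.137 * 0.863 = 0.236462
Locus 2: 2 * 0.047 * 0.953 = 0.089582
Locus 3: 2 * 0.061 * 0.939 = 0.114558
Locus 4: 2 * 0.144 * 0.856 = 0.246528
Locus 5: 2 * 0.164 * 0.836 = 0.274208
Locus 6: 2 * 0.122 * 0.878 = 0.214232
Locus 7: 2 * 0.16 * 0.84 = 0.2688
Locus 8: 2 * 0.017 * 0.983 = 0.033422
RMP = 3.157e-07

3.157e-07


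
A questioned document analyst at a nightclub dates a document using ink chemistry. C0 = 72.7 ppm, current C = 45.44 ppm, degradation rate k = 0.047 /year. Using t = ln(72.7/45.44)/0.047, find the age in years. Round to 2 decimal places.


Document age estimation:
C0/C = 72.7 / 45.44 = 1.599912
ln(C0/C) = 0.469949
t = 0.469949 / 0.047 = 10.00 years

10.00


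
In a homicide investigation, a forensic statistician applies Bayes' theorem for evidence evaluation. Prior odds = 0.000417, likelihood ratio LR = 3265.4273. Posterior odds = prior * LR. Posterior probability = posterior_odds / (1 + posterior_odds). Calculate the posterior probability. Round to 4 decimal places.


Bayesian evidence evaluation:
Posterior odds = prior_odds * LR = 0.000417 * 3265.4273 = 1.361683
Posterior probability = posterior_odds / (1 + posterior_odds)
= 1.361683 / (1 + 1.361683)
= 1.361683 / 2.361683
= 0.5766

0.5766
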